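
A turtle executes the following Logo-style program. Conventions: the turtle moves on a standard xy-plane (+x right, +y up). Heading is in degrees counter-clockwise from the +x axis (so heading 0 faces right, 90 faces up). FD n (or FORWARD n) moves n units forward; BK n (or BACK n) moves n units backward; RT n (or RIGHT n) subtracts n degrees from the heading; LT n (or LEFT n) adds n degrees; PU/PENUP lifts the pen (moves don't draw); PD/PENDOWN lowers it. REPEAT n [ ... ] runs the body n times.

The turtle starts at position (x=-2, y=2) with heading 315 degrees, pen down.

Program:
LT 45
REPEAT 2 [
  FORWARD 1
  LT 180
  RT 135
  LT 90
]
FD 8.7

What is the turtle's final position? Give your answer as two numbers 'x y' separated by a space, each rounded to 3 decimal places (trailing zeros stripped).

Answer: -1.707 -5.993

Derivation:
Executing turtle program step by step:
Start: pos=(-2,2), heading=315, pen down
LT 45: heading 315 -> 0
REPEAT 2 [
  -- iteration 1/2 --
  FD 1: (-2,2) -> (-1,2) [heading=0, draw]
  LT 180: heading 0 -> 180
  RT 135: heading 180 -> 45
  LT 90: heading 45 -> 135
  -- iteration 2/2 --
  FD 1: (-1,2) -> (-1.707,2.707) [heading=135, draw]
  LT 180: heading 135 -> 315
  RT 135: heading 315 -> 180
  LT 90: heading 180 -> 270
]
FD 8.7: (-1.707,2.707) -> (-1.707,-5.993) [heading=270, draw]
Final: pos=(-1.707,-5.993), heading=270, 3 segment(s) drawn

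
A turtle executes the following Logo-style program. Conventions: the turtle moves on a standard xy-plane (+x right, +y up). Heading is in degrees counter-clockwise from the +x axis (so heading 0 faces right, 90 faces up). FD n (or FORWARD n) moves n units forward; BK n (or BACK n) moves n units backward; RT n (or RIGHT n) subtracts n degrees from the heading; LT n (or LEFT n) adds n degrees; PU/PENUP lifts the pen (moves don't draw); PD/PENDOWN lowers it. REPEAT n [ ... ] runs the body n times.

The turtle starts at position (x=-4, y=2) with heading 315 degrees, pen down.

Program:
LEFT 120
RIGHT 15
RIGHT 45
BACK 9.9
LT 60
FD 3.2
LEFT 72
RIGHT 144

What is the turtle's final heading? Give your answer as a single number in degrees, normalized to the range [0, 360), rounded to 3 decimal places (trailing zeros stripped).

Answer: 3

Derivation:
Executing turtle program step by step:
Start: pos=(-4,2), heading=315, pen down
LT 120: heading 315 -> 75
RT 15: heading 75 -> 60
RT 45: heading 60 -> 15
BK 9.9: (-4,2) -> (-13.563,-0.562) [heading=15, draw]
LT 60: heading 15 -> 75
FD 3.2: (-13.563,-0.562) -> (-12.734,2.529) [heading=75, draw]
LT 72: heading 75 -> 147
RT 144: heading 147 -> 3
Final: pos=(-12.734,2.529), heading=3, 2 segment(s) drawn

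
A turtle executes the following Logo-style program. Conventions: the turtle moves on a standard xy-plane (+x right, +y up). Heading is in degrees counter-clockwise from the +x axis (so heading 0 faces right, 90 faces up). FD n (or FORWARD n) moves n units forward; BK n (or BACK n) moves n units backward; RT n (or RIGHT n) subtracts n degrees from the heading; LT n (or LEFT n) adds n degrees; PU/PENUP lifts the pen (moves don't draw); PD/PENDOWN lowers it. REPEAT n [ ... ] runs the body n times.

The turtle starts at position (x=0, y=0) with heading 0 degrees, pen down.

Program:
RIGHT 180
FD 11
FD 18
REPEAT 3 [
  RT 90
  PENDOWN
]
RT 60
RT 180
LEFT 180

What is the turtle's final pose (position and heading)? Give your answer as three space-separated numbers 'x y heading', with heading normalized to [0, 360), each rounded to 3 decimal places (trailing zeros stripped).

Executing turtle program step by step:
Start: pos=(0,0), heading=0, pen down
RT 180: heading 0 -> 180
FD 11: (0,0) -> (-11,0) [heading=180, draw]
FD 18: (-11,0) -> (-29,0) [heading=180, draw]
REPEAT 3 [
  -- iteration 1/3 --
  RT 90: heading 180 -> 90
  PD: pen down
  -- iteration 2/3 --
  RT 90: heading 90 -> 0
  PD: pen down
  -- iteration 3/3 --
  RT 90: heading 0 -> 270
  PD: pen down
]
RT 60: heading 270 -> 210
RT 180: heading 210 -> 30
LT 180: heading 30 -> 210
Final: pos=(-29,0), heading=210, 2 segment(s) drawn

Answer: -29 0 210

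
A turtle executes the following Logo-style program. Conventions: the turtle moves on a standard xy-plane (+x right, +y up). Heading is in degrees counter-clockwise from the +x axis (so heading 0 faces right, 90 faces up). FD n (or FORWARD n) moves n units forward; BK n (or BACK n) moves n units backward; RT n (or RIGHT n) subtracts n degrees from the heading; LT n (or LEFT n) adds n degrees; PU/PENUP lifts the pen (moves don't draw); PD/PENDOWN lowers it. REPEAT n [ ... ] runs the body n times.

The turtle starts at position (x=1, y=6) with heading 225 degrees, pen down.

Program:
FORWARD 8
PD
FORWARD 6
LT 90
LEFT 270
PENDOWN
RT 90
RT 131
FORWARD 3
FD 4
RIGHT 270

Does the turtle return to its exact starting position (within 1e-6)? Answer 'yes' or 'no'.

Executing turtle program step by step:
Start: pos=(1,6), heading=225, pen down
FD 8: (1,6) -> (-4.657,0.343) [heading=225, draw]
PD: pen down
FD 6: (-4.657,0.343) -> (-8.899,-3.899) [heading=225, draw]
LT 90: heading 225 -> 315
LT 270: heading 315 -> 225
PD: pen down
RT 90: heading 225 -> 135
RT 131: heading 135 -> 4
FD 3: (-8.899,-3.899) -> (-5.907,-3.69) [heading=4, draw]
FD 4: (-5.907,-3.69) -> (-1.917,-3.411) [heading=4, draw]
RT 270: heading 4 -> 94
Final: pos=(-1.917,-3.411), heading=94, 4 segment(s) drawn

Start position: (1, 6)
Final position: (-1.917, -3.411)
Distance = 9.853; >= 1e-6 -> NOT closed

Answer: no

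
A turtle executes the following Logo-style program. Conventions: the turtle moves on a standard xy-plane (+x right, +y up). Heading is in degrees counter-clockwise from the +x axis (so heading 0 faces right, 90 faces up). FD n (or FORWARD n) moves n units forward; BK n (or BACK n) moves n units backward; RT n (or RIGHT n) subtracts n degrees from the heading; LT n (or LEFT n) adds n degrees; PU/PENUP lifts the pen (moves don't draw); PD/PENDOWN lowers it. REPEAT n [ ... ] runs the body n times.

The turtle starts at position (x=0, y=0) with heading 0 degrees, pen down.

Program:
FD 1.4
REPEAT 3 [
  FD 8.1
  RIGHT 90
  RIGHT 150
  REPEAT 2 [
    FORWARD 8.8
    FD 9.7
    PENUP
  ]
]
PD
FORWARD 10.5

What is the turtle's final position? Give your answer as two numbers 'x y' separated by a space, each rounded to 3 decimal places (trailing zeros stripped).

Answer: 11.9 0

Derivation:
Executing turtle program step by step:
Start: pos=(0,0), heading=0, pen down
FD 1.4: (0,0) -> (1.4,0) [heading=0, draw]
REPEAT 3 [
  -- iteration 1/3 --
  FD 8.1: (1.4,0) -> (9.5,0) [heading=0, draw]
  RT 90: heading 0 -> 270
  RT 150: heading 270 -> 120
  REPEAT 2 [
    -- iteration 1/2 --
    FD 8.8: (9.5,0) -> (5.1,7.621) [heading=120, draw]
    FD 9.7: (5.1,7.621) -> (0.25,16.021) [heading=120, draw]
    PU: pen up
    -- iteration 2/2 --
    FD 8.8: (0.25,16.021) -> (-4.15,23.642) [heading=120, move]
    FD 9.7: (-4.15,23.642) -> (-9,32.043) [heading=120, move]
    PU: pen up
  ]
  -- iteration 2/3 --
  FD 8.1: (-9,32.043) -> (-13.05,39.058) [heading=120, move]
  RT 90: heading 120 -> 30
  RT 150: heading 30 -> 240
  REPEAT 2 [
    -- iteration 1/2 --
    FD 8.8: (-13.05,39.058) -> (-17.45,31.437) [heading=240, move]
    FD 9.7: (-17.45,31.437) -> (-22.3,23.036) [heading=240, move]
    PU: pen up
    -- iteration 2/2 --
    FD 8.8: (-22.3,23.036) -> (-26.7,15.415) [heading=240, move]
    FD 9.7: (-26.7,15.415) -> (-31.55,7.015) [heading=240, move]
    PU: pen up
  ]
  -- iteration 3/3 --
  FD 8.1: (-31.55,7.015) -> (-35.6,0) [heading=240, move]
  RT 90: heading 240 -> 150
  RT 150: heading 150 -> 0
  REPEAT 2 [
    -- iteration 1/2 --
    FD 8.8: (-35.6,0) -> (-26.8,0) [heading=0, move]
    FD 9.7: (-26.8,0) -> (-17.1,0) [heading=0, move]
    PU: pen up
    -- iteration 2/2 --
    FD 8.8: (-17.1,0) -> (-8.3,0) [heading=0, move]
    FD 9.7: (-8.3,0) -> (1.4,0) [heading=0, move]
    PU: pen up
  ]
]
PD: pen down
FD 10.5: (1.4,0) -> (11.9,0) [heading=0, draw]
Final: pos=(11.9,0), heading=0, 5 segment(s) drawn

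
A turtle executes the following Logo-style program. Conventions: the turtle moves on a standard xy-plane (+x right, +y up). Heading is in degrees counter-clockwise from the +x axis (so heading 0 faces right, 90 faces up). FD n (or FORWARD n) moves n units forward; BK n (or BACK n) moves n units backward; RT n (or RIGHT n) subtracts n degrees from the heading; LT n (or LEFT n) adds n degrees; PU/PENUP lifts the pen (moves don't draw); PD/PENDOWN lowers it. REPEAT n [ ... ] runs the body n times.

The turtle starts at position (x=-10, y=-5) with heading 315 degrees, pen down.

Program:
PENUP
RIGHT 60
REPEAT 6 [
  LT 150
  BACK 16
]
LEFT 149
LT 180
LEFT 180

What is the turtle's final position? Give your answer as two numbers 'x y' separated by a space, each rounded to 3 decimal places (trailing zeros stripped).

Answer: -18.282 -19.345

Derivation:
Executing turtle program step by step:
Start: pos=(-10,-5), heading=315, pen down
PU: pen up
RT 60: heading 315 -> 255
REPEAT 6 [
  -- iteration 1/6 --
  LT 150: heading 255 -> 45
  BK 16: (-10,-5) -> (-21.314,-16.314) [heading=45, move]
  -- iteration 2/6 --
  LT 150: heading 45 -> 195
  BK 16: (-21.314,-16.314) -> (-5.859,-12.173) [heading=195, move]
  -- iteration 3/6 --
  LT 150: heading 195 -> 345
  BK 16: (-5.859,-12.173) -> (-21.314,-8.031) [heading=345, move]
  -- iteration 4/6 --
  LT 150: heading 345 -> 135
  BK 16: (-21.314,-8.031) -> (-10,-19.345) [heading=135, move]
  -- iteration 5/6 --
  LT 150: heading 135 -> 285
  BK 16: (-10,-19.345) -> (-14.141,-3.89) [heading=285, move]
  -- iteration 6/6 --
  LT 150: heading 285 -> 75
  BK 16: (-14.141,-3.89) -> (-18.282,-19.345) [heading=75, move]
]
LT 149: heading 75 -> 224
LT 180: heading 224 -> 44
LT 180: heading 44 -> 224
Final: pos=(-18.282,-19.345), heading=224, 0 segment(s) drawn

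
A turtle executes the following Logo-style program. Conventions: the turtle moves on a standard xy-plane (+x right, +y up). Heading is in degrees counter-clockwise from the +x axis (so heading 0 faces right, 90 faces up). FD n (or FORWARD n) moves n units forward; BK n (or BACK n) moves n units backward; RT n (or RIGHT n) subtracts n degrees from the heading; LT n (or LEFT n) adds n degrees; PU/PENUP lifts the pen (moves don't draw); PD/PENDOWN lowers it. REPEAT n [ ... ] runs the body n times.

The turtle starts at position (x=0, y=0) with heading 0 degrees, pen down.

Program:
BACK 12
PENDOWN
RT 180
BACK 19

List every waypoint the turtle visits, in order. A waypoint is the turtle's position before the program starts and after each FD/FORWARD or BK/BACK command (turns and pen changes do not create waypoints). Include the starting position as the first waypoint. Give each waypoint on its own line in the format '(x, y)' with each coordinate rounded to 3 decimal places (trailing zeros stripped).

Executing turtle program step by step:
Start: pos=(0,0), heading=0, pen down
BK 12: (0,0) -> (-12,0) [heading=0, draw]
PD: pen down
RT 180: heading 0 -> 180
BK 19: (-12,0) -> (7,0) [heading=180, draw]
Final: pos=(7,0), heading=180, 2 segment(s) drawn
Waypoints (3 total):
(0, 0)
(-12, 0)
(7, 0)

Answer: (0, 0)
(-12, 0)
(7, 0)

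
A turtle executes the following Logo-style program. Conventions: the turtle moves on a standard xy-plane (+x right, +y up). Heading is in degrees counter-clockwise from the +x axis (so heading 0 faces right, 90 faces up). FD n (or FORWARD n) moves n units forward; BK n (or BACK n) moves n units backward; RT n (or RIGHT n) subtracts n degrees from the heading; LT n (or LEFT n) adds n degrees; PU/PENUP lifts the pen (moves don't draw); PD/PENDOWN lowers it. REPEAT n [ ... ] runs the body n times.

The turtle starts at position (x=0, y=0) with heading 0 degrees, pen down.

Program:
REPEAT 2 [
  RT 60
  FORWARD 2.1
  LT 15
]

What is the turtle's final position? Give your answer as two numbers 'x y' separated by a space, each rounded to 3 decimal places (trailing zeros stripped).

Executing turtle program step by step:
Start: pos=(0,0), heading=0, pen down
REPEAT 2 [
  -- iteration 1/2 --
  RT 60: heading 0 -> 300
  FD 2.1: (0,0) -> (1.05,-1.819) [heading=300, draw]
  LT 15: heading 300 -> 315
  -- iteration 2/2 --
  RT 60: heading 315 -> 255
  FD 2.1: (1.05,-1.819) -> (0.506,-3.847) [heading=255, draw]
  LT 15: heading 255 -> 270
]
Final: pos=(0.506,-3.847), heading=270, 2 segment(s) drawn

Answer: 0.506 -3.847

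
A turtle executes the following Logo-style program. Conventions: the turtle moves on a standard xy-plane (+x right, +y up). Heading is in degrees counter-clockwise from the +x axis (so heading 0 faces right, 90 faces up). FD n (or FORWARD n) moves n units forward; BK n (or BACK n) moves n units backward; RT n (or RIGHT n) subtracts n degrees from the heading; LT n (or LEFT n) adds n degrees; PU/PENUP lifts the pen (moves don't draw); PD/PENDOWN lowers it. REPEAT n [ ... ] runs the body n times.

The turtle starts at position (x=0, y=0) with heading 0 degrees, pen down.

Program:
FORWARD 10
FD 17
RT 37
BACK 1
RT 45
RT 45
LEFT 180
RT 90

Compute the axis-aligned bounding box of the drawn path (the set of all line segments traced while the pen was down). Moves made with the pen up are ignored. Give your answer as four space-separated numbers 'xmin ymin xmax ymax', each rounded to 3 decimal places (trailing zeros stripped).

Answer: 0 0 27 0.602

Derivation:
Executing turtle program step by step:
Start: pos=(0,0), heading=0, pen down
FD 10: (0,0) -> (10,0) [heading=0, draw]
FD 17: (10,0) -> (27,0) [heading=0, draw]
RT 37: heading 0 -> 323
BK 1: (27,0) -> (26.201,0.602) [heading=323, draw]
RT 45: heading 323 -> 278
RT 45: heading 278 -> 233
LT 180: heading 233 -> 53
RT 90: heading 53 -> 323
Final: pos=(26.201,0.602), heading=323, 3 segment(s) drawn

Segment endpoints: x in {0, 10, 26.201, 27}, y in {0, 0.602}
xmin=0, ymin=0, xmax=27, ymax=0.602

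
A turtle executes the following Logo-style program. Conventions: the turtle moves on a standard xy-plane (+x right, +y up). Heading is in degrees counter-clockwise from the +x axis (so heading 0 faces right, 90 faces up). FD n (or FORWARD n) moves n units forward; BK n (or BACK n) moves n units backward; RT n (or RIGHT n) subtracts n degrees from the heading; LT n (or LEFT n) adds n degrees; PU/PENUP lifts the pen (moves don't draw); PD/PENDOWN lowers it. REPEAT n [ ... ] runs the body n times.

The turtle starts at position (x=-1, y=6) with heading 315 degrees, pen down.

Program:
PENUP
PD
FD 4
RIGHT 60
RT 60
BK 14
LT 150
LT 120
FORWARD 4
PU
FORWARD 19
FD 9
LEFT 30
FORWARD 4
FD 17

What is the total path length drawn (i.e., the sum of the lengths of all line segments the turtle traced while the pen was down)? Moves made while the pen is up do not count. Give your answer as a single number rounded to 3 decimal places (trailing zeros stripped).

Answer: 22

Derivation:
Executing turtle program step by step:
Start: pos=(-1,6), heading=315, pen down
PU: pen up
PD: pen down
FD 4: (-1,6) -> (1.828,3.172) [heading=315, draw]
RT 60: heading 315 -> 255
RT 60: heading 255 -> 195
BK 14: (1.828,3.172) -> (15.351,6.795) [heading=195, draw]
LT 150: heading 195 -> 345
LT 120: heading 345 -> 105
FD 4: (15.351,6.795) -> (14.316,10.659) [heading=105, draw]
PU: pen up
FD 19: (14.316,10.659) -> (9.399,29.011) [heading=105, move]
FD 9: (9.399,29.011) -> (7.069,37.705) [heading=105, move]
LT 30: heading 105 -> 135
FD 4: (7.069,37.705) -> (4.241,40.533) [heading=135, move]
FD 17: (4.241,40.533) -> (-7.78,52.554) [heading=135, move]
Final: pos=(-7.78,52.554), heading=135, 3 segment(s) drawn

Segment lengths:
  seg 1: (-1,6) -> (1.828,3.172), length = 4
  seg 2: (1.828,3.172) -> (15.351,6.795), length = 14
  seg 3: (15.351,6.795) -> (14.316,10.659), length = 4
Total = 22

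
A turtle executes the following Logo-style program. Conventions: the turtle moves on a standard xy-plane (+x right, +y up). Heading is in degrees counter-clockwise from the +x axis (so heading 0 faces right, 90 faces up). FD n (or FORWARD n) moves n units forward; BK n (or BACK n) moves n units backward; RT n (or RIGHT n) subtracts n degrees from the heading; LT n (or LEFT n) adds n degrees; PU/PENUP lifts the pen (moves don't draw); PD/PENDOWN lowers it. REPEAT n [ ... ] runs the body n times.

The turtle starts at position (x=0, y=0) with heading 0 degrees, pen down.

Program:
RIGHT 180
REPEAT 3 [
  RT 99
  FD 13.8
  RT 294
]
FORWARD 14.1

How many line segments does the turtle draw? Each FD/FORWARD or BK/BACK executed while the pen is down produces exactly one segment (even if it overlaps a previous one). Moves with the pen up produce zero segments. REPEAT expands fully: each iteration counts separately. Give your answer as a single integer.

Executing turtle program step by step:
Start: pos=(0,0), heading=0, pen down
RT 180: heading 0 -> 180
REPEAT 3 [
  -- iteration 1/3 --
  RT 99: heading 180 -> 81
  FD 13.8: (0,0) -> (2.159,13.63) [heading=81, draw]
  RT 294: heading 81 -> 147
  -- iteration 2/3 --
  RT 99: heading 147 -> 48
  FD 13.8: (2.159,13.63) -> (11.393,23.885) [heading=48, draw]
  RT 294: heading 48 -> 114
  -- iteration 3/3 --
  RT 99: heading 114 -> 15
  FD 13.8: (11.393,23.885) -> (24.723,27.457) [heading=15, draw]
  RT 294: heading 15 -> 81
]
FD 14.1: (24.723,27.457) -> (26.928,41.384) [heading=81, draw]
Final: pos=(26.928,41.384), heading=81, 4 segment(s) drawn
Segments drawn: 4

Answer: 4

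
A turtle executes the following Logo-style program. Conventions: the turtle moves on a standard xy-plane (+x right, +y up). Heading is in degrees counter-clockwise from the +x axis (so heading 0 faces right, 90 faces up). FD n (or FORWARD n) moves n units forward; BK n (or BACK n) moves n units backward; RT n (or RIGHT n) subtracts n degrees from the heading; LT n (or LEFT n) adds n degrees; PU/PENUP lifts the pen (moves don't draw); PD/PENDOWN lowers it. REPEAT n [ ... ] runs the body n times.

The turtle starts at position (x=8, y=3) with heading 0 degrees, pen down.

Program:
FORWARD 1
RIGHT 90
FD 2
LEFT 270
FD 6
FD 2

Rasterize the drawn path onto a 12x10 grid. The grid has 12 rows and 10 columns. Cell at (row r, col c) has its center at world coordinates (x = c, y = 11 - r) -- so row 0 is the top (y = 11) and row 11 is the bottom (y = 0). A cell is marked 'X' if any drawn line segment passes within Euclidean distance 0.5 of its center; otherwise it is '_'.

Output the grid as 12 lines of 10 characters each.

Segment 0: (8,3) -> (9,3)
Segment 1: (9,3) -> (9,1)
Segment 2: (9,1) -> (3,1)
Segment 3: (3,1) -> (1,1)

Answer: __________
__________
__________
__________
__________
__________
__________
__________
________XX
_________X
_XXXXXXXXX
__________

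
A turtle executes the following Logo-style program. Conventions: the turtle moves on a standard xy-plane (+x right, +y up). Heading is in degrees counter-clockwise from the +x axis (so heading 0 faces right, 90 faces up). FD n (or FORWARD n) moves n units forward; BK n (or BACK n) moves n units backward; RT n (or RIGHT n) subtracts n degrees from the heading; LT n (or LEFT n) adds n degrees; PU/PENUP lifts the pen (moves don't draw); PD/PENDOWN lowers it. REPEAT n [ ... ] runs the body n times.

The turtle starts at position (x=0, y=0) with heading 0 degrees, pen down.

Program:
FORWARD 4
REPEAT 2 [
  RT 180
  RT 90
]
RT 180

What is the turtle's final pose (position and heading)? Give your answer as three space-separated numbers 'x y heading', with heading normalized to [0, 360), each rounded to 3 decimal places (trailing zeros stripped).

Executing turtle program step by step:
Start: pos=(0,0), heading=0, pen down
FD 4: (0,0) -> (4,0) [heading=0, draw]
REPEAT 2 [
  -- iteration 1/2 --
  RT 180: heading 0 -> 180
  RT 90: heading 180 -> 90
  -- iteration 2/2 --
  RT 180: heading 90 -> 270
  RT 90: heading 270 -> 180
]
RT 180: heading 180 -> 0
Final: pos=(4,0), heading=0, 1 segment(s) drawn

Answer: 4 0 0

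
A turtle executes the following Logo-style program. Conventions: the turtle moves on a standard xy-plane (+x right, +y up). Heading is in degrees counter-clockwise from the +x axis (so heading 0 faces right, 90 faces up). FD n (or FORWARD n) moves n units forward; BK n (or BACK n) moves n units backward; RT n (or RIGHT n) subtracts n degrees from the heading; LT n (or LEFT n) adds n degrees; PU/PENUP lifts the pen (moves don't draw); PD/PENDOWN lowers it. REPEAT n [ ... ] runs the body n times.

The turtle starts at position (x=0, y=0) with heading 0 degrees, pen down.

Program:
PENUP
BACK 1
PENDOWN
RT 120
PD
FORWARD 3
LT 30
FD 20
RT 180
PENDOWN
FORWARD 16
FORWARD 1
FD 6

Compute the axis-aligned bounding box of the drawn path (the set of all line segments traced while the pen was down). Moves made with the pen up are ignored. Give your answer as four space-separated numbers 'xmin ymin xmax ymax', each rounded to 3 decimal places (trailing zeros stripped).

Executing turtle program step by step:
Start: pos=(0,0), heading=0, pen down
PU: pen up
BK 1: (0,0) -> (-1,0) [heading=0, move]
PD: pen down
RT 120: heading 0 -> 240
PD: pen down
FD 3: (-1,0) -> (-2.5,-2.598) [heading=240, draw]
LT 30: heading 240 -> 270
FD 20: (-2.5,-2.598) -> (-2.5,-22.598) [heading=270, draw]
RT 180: heading 270 -> 90
PD: pen down
FD 16: (-2.5,-22.598) -> (-2.5,-6.598) [heading=90, draw]
FD 1: (-2.5,-6.598) -> (-2.5,-5.598) [heading=90, draw]
FD 6: (-2.5,-5.598) -> (-2.5,0.402) [heading=90, draw]
Final: pos=(-2.5,0.402), heading=90, 5 segment(s) drawn

Segment endpoints: x in {-2.5, -2.5, -2.5, -2.5, -1}, y in {-22.598, -6.598, -5.598, -2.598, 0, 0.402}
xmin=-2.5, ymin=-22.598, xmax=-1, ymax=0.402

Answer: -2.5 -22.598 -1 0.402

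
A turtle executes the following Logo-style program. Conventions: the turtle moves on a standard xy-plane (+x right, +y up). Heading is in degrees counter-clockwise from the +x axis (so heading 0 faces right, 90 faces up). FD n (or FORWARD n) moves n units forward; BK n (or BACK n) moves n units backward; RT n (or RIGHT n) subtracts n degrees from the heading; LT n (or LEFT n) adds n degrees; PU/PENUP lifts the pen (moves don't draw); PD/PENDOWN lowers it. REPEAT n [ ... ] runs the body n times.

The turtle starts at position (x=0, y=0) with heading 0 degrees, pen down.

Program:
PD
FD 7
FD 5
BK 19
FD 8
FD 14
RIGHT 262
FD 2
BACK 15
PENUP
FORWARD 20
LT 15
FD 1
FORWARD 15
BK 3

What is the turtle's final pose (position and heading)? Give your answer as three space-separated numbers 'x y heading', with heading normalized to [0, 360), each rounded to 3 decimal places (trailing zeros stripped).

Executing turtle program step by step:
Start: pos=(0,0), heading=0, pen down
PD: pen down
FD 7: (0,0) -> (7,0) [heading=0, draw]
FD 5: (7,0) -> (12,0) [heading=0, draw]
BK 19: (12,0) -> (-7,0) [heading=0, draw]
FD 8: (-7,0) -> (1,0) [heading=0, draw]
FD 14: (1,0) -> (15,0) [heading=0, draw]
RT 262: heading 0 -> 98
FD 2: (15,0) -> (14.722,1.981) [heading=98, draw]
BK 15: (14.722,1.981) -> (16.809,-12.873) [heading=98, draw]
PU: pen up
FD 20: (16.809,-12.873) -> (14.026,6.932) [heading=98, move]
LT 15: heading 98 -> 113
FD 1: (14.026,6.932) -> (13.635,7.852) [heading=113, move]
FD 15: (13.635,7.852) -> (7.774,21.66) [heading=113, move]
BK 3: (7.774,21.66) -> (8.946,18.898) [heading=113, move]
Final: pos=(8.946,18.898), heading=113, 7 segment(s) drawn

Answer: 8.946 18.898 113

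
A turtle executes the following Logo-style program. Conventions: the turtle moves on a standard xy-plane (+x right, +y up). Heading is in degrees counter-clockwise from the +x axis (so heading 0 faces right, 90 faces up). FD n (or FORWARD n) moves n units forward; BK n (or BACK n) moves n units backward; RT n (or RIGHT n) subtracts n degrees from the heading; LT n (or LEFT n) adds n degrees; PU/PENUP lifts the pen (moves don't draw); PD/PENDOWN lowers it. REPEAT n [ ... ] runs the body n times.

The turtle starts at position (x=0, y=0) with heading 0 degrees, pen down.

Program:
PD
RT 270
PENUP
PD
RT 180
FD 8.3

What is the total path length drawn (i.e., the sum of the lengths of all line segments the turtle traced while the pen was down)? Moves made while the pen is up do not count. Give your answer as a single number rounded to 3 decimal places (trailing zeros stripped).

Answer: 8.3

Derivation:
Executing turtle program step by step:
Start: pos=(0,0), heading=0, pen down
PD: pen down
RT 270: heading 0 -> 90
PU: pen up
PD: pen down
RT 180: heading 90 -> 270
FD 8.3: (0,0) -> (0,-8.3) [heading=270, draw]
Final: pos=(0,-8.3), heading=270, 1 segment(s) drawn

Segment lengths:
  seg 1: (0,0) -> (0,-8.3), length = 8.3
Total = 8.3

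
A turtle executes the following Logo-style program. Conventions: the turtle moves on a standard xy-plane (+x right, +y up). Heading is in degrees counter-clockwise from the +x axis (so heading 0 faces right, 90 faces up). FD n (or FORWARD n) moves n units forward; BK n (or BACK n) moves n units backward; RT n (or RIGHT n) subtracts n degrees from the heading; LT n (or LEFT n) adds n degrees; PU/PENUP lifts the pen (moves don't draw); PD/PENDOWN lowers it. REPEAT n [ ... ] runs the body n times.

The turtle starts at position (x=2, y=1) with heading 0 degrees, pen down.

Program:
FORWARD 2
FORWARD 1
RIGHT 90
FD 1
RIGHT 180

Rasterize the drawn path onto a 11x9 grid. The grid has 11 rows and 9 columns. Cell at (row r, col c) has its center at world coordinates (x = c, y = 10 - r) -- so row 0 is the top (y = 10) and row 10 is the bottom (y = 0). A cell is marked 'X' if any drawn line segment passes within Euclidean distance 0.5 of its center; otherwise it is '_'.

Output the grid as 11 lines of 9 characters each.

Answer: _________
_________
_________
_________
_________
_________
_________
_________
_________
__XXXX___
_____X___

Derivation:
Segment 0: (2,1) -> (4,1)
Segment 1: (4,1) -> (5,1)
Segment 2: (5,1) -> (5,0)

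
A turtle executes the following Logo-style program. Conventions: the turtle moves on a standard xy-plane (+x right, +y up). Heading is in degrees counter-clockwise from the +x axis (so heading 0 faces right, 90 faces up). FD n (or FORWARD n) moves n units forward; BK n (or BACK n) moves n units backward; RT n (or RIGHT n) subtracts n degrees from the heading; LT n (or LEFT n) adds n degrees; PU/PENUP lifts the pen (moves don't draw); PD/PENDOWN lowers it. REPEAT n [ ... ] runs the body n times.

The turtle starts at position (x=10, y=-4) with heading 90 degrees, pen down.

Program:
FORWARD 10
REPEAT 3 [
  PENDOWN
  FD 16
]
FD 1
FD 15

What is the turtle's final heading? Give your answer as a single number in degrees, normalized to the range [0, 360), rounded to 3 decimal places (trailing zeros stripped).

Executing turtle program step by step:
Start: pos=(10,-4), heading=90, pen down
FD 10: (10,-4) -> (10,6) [heading=90, draw]
REPEAT 3 [
  -- iteration 1/3 --
  PD: pen down
  FD 16: (10,6) -> (10,22) [heading=90, draw]
  -- iteration 2/3 --
  PD: pen down
  FD 16: (10,22) -> (10,38) [heading=90, draw]
  -- iteration 3/3 --
  PD: pen down
  FD 16: (10,38) -> (10,54) [heading=90, draw]
]
FD 1: (10,54) -> (10,55) [heading=90, draw]
FD 15: (10,55) -> (10,70) [heading=90, draw]
Final: pos=(10,70), heading=90, 6 segment(s) drawn

Answer: 90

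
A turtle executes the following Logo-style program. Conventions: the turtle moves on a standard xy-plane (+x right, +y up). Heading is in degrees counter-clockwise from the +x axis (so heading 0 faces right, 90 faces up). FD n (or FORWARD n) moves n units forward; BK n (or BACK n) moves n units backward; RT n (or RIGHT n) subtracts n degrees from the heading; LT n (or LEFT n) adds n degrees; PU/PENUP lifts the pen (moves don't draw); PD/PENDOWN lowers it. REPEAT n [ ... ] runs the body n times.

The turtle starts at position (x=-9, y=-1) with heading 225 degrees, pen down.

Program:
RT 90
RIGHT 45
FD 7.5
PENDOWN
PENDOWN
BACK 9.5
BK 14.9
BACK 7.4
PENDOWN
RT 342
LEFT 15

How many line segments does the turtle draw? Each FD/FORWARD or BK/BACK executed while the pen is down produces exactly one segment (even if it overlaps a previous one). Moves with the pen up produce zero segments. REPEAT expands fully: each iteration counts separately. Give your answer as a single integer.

Executing turtle program step by step:
Start: pos=(-9,-1), heading=225, pen down
RT 90: heading 225 -> 135
RT 45: heading 135 -> 90
FD 7.5: (-9,-1) -> (-9,6.5) [heading=90, draw]
PD: pen down
PD: pen down
BK 9.5: (-9,6.5) -> (-9,-3) [heading=90, draw]
BK 14.9: (-9,-3) -> (-9,-17.9) [heading=90, draw]
BK 7.4: (-9,-17.9) -> (-9,-25.3) [heading=90, draw]
PD: pen down
RT 342: heading 90 -> 108
LT 15: heading 108 -> 123
Final: pos=(-9,-25.3), heading=123, 4 segment(s) drawn
Segments drawn: 4

Answer: 4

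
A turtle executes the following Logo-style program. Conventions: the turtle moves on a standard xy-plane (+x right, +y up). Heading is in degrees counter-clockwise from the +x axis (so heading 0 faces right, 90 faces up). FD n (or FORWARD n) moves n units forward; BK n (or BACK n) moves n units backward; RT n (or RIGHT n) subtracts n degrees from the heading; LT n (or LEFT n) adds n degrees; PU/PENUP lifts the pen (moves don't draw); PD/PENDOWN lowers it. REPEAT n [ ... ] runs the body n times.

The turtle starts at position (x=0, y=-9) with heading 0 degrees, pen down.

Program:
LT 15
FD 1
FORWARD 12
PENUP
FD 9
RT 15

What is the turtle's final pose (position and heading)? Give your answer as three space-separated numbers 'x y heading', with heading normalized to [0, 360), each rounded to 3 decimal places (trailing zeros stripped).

Answer: 21.25 -3.306 0

Derivation:
Executing turtle program step by step:
Start: pos=(0,-9), heading=0, pen down
LT 15: heading 0 -> 15
FD 1: (0,-9) -> (0.966,-8.741) [heading=15, draw]
FD 12: (0.966,-8.741) -> (12.557,-5.635) [heading=15, draw]
PU: pen up
FD 9: (12.557,-5.635) -> (21.25,-3.306) [heading=15, move]
RT 15: heading 15 -> 0
Final: pos=(21.25,-3.306), heading=0, 2 segment(s) drawn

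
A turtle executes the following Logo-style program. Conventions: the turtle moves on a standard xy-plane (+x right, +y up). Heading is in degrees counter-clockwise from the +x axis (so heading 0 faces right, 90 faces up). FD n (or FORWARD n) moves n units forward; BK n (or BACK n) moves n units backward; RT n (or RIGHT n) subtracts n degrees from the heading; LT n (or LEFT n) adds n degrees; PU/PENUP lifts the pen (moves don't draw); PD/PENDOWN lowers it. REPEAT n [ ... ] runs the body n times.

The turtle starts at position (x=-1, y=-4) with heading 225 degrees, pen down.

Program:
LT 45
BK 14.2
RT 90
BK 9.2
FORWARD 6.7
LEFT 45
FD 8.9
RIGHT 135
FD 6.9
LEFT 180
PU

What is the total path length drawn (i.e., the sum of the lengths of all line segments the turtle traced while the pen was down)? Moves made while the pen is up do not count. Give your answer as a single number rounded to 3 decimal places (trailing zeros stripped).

Executing turtle program step by step:
Start: pos=(-1,-4), heading=225, pen down
LT 45: heading 225 -> 270
BK 14.2: (-1,-4) -> (-1,10.2) [heading=270, draw]
RT 90: heading 270 -> 180
BK 9.2: (-1,10.2) -> (8.2,10.2) [heading=180, draw]
FD 6.7: (8.2,10.2) -> (1.5,10.2) [heading=180, draw]
LT 45: heading 180 -> 225
FD 8.9: (1.5,10.2) -> (-4.793,3.907) [heading=225, draw]
RT 135: heading 225 -> 90
FD 6.9: (-4.793,3.907) -> (-4.793,10.807) [heading=90, draw]
LT 180: heading 90 -> 270
PU: pen up
Final: pos=(-4.793,10.807), heading=270, 5 segment(s) drawn

Segment lengths:
  seg 1: (-1,-4) -> (-1,10.2), length = 14.2
  seg 2: (-1,10.2) -> (8.2,10.2), length = 9.2
  seg 3: (8.2,10.2) -> (1.5,10.2), length = 6.7
  seg 4: (1.5,10.2) -> (-4.793,3.907), length = 8.9
  seg 5: (-4.793,3.907) -> (-4.793,10.807), length = 6.9
Total = 45.9

Answer: 45.9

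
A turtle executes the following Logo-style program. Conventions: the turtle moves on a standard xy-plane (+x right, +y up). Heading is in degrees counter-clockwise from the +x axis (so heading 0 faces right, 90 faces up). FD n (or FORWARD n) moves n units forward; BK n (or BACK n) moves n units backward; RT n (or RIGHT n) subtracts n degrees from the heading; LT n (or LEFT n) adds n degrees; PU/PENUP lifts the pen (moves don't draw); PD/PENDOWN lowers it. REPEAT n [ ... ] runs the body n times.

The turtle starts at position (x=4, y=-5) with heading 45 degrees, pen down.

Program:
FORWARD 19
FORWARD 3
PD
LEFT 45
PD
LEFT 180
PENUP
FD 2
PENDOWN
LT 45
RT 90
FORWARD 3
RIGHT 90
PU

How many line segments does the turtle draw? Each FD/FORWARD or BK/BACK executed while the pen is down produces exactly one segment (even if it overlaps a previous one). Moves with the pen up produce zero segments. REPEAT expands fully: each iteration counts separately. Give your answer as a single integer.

Executing turtle program step by step:
Start: pos=(4,-5), heading=45, pen down
FD 19: (4,-5) -> (17.435,8.435) [heading=45, draw]
FD 3: (17.435,8.435) -> (19.556,10.556) [heading=45, draw]
PD: pen down
LT 45: heading 45 -> 90
PD: pen down
LT 180: heading 90 -> 270
PU: pen up
FD 2: (19.556,10.556) -> (19.556,8.556) [heading=270, move]
PD: pen down
LT 45: heading 270 -> 315
RT 90: heading 315 -> 225
FD 3: (19.556,8.556) -> (17.435,6.435) [heading=225, draw]
RT 90: heading 225 -> 135
PU: pen up
Final: pos=(17.435,6.435), heading=135, 3 segment(s) drawn
Segments drawn: 3

Answer: 3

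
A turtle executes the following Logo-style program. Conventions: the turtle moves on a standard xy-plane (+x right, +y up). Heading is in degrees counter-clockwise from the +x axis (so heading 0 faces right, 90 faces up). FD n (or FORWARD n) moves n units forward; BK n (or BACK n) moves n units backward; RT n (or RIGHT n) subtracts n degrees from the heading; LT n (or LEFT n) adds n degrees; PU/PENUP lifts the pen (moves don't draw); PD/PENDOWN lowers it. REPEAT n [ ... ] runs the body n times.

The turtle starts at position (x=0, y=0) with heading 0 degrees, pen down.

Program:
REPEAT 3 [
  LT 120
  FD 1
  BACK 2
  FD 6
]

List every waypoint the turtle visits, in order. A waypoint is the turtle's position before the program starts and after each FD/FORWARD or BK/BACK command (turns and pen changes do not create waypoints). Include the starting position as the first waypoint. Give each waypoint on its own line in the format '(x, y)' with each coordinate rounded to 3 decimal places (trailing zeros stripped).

Answer: (0, 0)
(-0.5, 0.866)
(0.5, -0.866)
(-2.5, 4.33)
(-3, 3.464)
(-2, 5.196)
(-5, 0)
(-4, 0)
(-6, 0)
(0, 0)

Derivation:
Executing turtle program step by step:
Start: pos=(0,0), heading=0, pen down
REPEAT 3 [
  -- iteration 1/3 --
  LT 120: heading 0 -> 120
  FD 1: (0,0) -> (-0.5,0.866) [heading=120, draw]
  BK 2: (-0.5,0.866) -> (0.5,-0.866) [heading=120, draw]
  FD 6: (0.5,-0.866) -> (-2.5,4.33) [heading=120, draw]
  -- iteration 2/3 --
  LT 120: heading 120 -> 240
  FD 1: (-2.5,4.33) -> (-3,3.464) [heading=240, draw]
  BK 2: (-3,3.464) -> (-2,5.196) [heading=240, draw]
  FD 6: (-2,5.196) -> (-5,0) [heading=240, draw]
  -- iteration 3/3 --
  LT 120: heading 240 -> 0
  FD 1: (-5,0) -> (-4,0) [heading=0, draw]
  BK 2: (-4,0) -> (-6,0) [heading=0, draw]
  FD 6: (-6,0) -> (0,0) [heading=0, draw]
]
Final: pos=(0,0), heading=0, 9 segment(s) drawn
Waypoints (10 total):
(0, 0)
(-0.5, 0.866)
(0.5, -0.866)
(-2.5, 4.33)
(-3, 3.464)
(-2, 5.196)
(-5, 0)
(-4, 0)
(-6, 0)
(0, 0)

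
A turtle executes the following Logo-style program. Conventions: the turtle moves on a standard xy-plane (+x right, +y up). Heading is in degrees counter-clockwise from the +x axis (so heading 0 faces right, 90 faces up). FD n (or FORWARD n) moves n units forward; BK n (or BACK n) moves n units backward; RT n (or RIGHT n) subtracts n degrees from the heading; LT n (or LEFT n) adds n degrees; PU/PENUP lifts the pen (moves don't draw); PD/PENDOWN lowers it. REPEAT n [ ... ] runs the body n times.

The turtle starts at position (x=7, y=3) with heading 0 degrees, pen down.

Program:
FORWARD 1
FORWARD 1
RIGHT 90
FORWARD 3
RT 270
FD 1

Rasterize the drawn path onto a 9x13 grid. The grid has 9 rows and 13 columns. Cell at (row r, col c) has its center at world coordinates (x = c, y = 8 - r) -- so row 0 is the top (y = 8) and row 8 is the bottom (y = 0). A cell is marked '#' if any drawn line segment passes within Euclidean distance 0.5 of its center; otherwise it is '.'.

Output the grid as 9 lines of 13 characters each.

Segment 0: (7,3) -> (8,3)
Segment 1: (8,3) -> (9,3)
Segment 2: (9,3) -> (9,0)
Segment 3: (9,0) -> (10,0)

Answer: .............
.............
.............
.............
.............
.......###...
.........#...
.........#...
.........##..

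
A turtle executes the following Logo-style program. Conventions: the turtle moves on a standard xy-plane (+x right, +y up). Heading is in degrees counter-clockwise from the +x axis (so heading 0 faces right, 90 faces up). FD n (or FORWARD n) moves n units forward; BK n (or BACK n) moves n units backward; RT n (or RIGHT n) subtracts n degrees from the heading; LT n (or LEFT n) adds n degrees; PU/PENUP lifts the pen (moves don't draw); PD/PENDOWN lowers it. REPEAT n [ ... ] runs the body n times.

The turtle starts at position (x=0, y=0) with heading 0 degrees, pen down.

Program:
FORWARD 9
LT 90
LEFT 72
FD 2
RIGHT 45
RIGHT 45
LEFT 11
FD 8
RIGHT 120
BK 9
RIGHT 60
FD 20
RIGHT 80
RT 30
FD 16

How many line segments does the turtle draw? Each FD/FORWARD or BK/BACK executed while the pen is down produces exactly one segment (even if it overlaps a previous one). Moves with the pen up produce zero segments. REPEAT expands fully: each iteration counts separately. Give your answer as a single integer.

Executing turtle program step by step:
Start: pos=(0,0), heading=0, pen down
FD 9: (0,0) -> (9,0) [heading=0, draw]
LT 90: heading 0 -> 90
LT 72: heading 90 -> 162
FD 2: (9,0) -> (7.098,0.618) [heading=162, draw]
RT 45: heading 162 -> 117
RT 45: heading 117 -> 72
LT 11: heading 72 -> 83
FD 8: (7.098,0.618) -> (8.073,8.558) [heading=83, draw]
RT 120: heading 83 -> 323
BK 9: (8.073,8.558) -> (0.885,13.975) [heading=323, draw]
RT 60: heading 323 -> 263
FD 20: (0.885,13.975) -> (-1.552,-5.876) [heading=263, draw]
RT 80: heading 263 -> 183
RT 30: heading 183 -> 153
FD 16: (-1.552,-5.876) -> (-15.808,1.388) [heading=153, draw]
Final: pos=(-15.808,1.388), heading=153, 6 segment(s) drawn
Segments drawn: 6

Answer: 6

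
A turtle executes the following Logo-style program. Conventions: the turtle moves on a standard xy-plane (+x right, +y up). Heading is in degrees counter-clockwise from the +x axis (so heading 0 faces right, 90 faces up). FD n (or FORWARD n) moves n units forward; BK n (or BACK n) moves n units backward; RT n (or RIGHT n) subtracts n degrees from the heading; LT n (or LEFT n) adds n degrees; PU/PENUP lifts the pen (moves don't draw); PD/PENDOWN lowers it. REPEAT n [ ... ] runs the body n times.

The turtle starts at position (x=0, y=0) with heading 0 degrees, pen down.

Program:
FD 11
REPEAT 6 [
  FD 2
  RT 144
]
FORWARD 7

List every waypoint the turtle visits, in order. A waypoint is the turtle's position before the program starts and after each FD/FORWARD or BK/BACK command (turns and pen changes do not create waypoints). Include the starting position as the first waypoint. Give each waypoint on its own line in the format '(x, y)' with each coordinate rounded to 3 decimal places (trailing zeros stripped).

Answer: (0, 0)
(11, 0)
(13, 0)
(11.382, -1.176)
(12, 0.727)
(12.618, -1.176)
(11, 0)
(13, 0)
(7.337, -4.114)

Derivation:
Executing turtle program step by step:
Start: pos=(0,0), heading=0, pen down
FD 11: (0,0) -> (11,0) [heading=0, draw]
REPEAT 6 [
  -- iteration 1/6 --
  FD 2: (11,0) -> (13,0) [heading=0, draw]
  RT 144: heading 0 -> 216
  -- iteration 2/6 --
  FD 2: (13,0) -> (11.382,-1.176) [heading=216, draw]
  RT 144: heading 216 -> 72
  -- iteration 3/6 --
  FD 2: (11.382,-1.176) -> (12,0.727) [heading=72, draw]
  RT 144: heading 72 -> 288
  -- iteration 4/6 --
  FD 2: (12,0.727) -> (12.618,-1.176) [heading=288, draw]
  RT 144: heading 288 -> 144
  -- iteration 5/6 --
  FD 2: (12.618,-1.176) -> (11,0) [heading=144, draw]
  RT 144: heading 144 -> 0
  -- iteration 6/6 --
  FD 2: (11,0) -> (13,0) [heading=0, draw]
  RT 144: heading 0 -> 216
]
FD 7: (13,0) -> (7.337,-4.114) [heading=216, draw]
Final: pos=(7.337,-4.114), heading=216, 8 segment(s) drawn
Waypoints (9 total):
(0, 0)
(11, 0)
(13, 0)
(11.382, -1.176)
(12, 0.727)
(12.618, -1.176)
(11, 0)
(13, 0)
(7.337, -4.114)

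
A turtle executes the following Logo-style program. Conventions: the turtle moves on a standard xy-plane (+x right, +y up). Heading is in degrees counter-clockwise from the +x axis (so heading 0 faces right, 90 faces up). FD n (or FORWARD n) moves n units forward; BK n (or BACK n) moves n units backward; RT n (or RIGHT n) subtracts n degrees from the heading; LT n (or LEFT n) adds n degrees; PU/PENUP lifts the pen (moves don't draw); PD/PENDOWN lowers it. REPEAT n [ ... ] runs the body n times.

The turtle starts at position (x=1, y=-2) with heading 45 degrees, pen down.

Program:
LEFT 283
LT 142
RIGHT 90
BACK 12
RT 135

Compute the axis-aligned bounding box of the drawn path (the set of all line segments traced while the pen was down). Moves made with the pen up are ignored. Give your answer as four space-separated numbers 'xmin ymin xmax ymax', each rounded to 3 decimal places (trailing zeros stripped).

Executing turtle program step by step:
Start: pos=(1,-2), heading=45, pen down
LT 283: heading 45 -> 328
LT 142: heading 328 -> 110
RT 90: heading 110 -> 20
BK 12: (1,-2) -> (-10.276,-6.104) [heading=20, draw]
RT 135: heading 20 -> 245
Final: pos=(-10.276,-6.104), heading=245, 1 segment(s) drawn

Segment endpoints: x in {-10.276, 1}, y in {-6.104, -2}
xmin=-10.276, ymin=-6.104, xmax=1, ymax=-2

Answer: -10.276 -6.104 1 -2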